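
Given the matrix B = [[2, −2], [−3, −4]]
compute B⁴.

[[124, 128], [192, 508]]

B² = [[10, 4], [6, 22]]
B³ = [[8, −36], [−54, −100]]
B⁴ = [[124, 128], [192, 508]]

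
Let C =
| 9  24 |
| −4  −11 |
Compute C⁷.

[[4377, 13128], [−2188, −6563]]

tr C = −2 and det C = −3, so the characteristic polynomial is λ² − (−2)λ + (−3) with roots 1 and −3.
Eigenvectors give P = [[−3, 2], [1, −1]] with P⁻¹ = [[−1, −2], [−1, −3]], and C = P·diag(1, −3)·P⁻¹.
Then C⁷ = P·diag(1, −2187)·P⁻¹ = [[−3, −4374], [1, 2187]] · [[−1, −2], [−1, −3]] = [[4377, 13128], [−2188, −6563]].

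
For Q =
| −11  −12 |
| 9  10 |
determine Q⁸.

tr Q = −1 and det Q = −2, so the characteristic polynomial is λ² − (−1)λ + (−2) with roots −2 and 1.
Eigenvectors give P = [[−4, −1], [3, 1]] with P⁻¹ = [[−1, −1], [3, 4]], and Q = P·diag(−2, 1)·P⁻¹.
Then Q⁸ = P·diag(256, 1)·P⁻¹ = [[−1024, −1], [768, 1]] · [[−1, −1], [3, 4]] = [[1021, 1020], [−765, −764]].

[[1021, 1020], [−765, −764]]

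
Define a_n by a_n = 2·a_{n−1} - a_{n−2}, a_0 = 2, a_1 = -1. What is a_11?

-31

With companion matrix M = [[2, -1], [1, 0]], [a_n, a_{n−1}]ᵀ = M·[a_{n−1}, a_{n−2}]ᵀ, so [a_11, a_10]ᵀ = M^10·[a_1, a_0]ᵀ.
M^10 = [[11, -10], [10, -9]], giving [a_11, a_10]ᵀ = [[-31], [-28]].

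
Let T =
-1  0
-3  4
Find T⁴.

[[1, 0], [-153, 256]]

T² = [[1, 0], [-9, 16]]
T³ = [[-1, 0], [-39, 64]]
T⁴ = [[1, 0], [-153, 256]]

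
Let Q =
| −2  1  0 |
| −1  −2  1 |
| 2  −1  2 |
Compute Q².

[[3, −4, 1], [6, 2, 0], [1, 2, 3]]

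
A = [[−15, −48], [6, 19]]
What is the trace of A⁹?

tr A = 4 and det A = 3, so the characteristic polynomial is λ² − (4)λ + (3) with roots 3 and 1.
Eigenvectors give P = [[−8, −3], [3, 1]] with P⁻¹ = [[1, 3], [−3, −8]], and A = P·diag(3, 1)·P⁻¹.
Then A⁹ = P·diag(19683, 1)·P⁻¹ = [[−157464, −3], [59049, 1]] · [[1, 3], [−3, −8]] = [[−157455, −472368], [59046, 177139]].

19684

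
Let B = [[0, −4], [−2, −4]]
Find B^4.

B^2 = [[8, 16], [8, 24]]
B^3 = [[−32, −96], [−48, −128]]
B^4 = [[192, 512], [256, 704]]

[[192, 512], [256, 704]]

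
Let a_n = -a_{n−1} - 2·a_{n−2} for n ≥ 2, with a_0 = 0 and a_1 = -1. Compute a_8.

-3

With companion matrix C = [[-1, -2], [1, 0]], [a_n, a_{n−1}]ᵀ = C·[a_{n−1}, a_{n−2}]ᵀ, so [a_8, a_7]ᵀ = C⁷·[a_1, a_0]ᵀ.
C⁷ = [[3, -14], [7, 10]], giving [a_8, a_7]ᵀ = [[-3], [-7]].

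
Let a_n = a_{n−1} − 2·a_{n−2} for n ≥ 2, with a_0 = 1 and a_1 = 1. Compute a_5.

With companion matrix Q = [[1, −2], [1, 0]], [a_n, a_{n−1}]ᵀ = Q·[a_{n−1}, a_{n−2}]ᵀ, so [a_5, a_4]ᵀ = Q^4·[a_1, a_0]ᵀ.
Q^4 = [[−1, 6], [−3, 2]], giving [a_5, a_4]ᵀ = [[5], [−1]].

5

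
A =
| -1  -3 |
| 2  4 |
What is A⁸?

tr A = 3 and det A = 2, so the characteristic polynomial is λ² − (3)λ + (2) with roots 1 and 2.
Eigenvectors give P = [[3, -1], [-2, 1]] with P⁻¹ = [[1, 1], [2, 3]], and A = P·diag(1, 2)·P⁻¹.
Then A⁸ = P·diag(1, 256)·P⁻¹ = [[3, -256], [-2, 256]] · [[1, 1], [2, 3]] = [[-509, -765], [510, 766]].

[[-509, -765], [510, 766]]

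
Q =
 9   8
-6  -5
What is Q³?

[[105, 104], [-78, -77]]

tr Q = 4 and det Q = 3, so the characteristic polynomial is λ² − (4)λ + (3) with roots 3 and 1.
Eigenvectors give P = [[4, -1], [-3, 1]] with P⁻¹ = [[1, 1], [3, 4]], and Q = P·diag(3, 1)·P⁻¹.
Then Q³ = P·diag(27, 1)·P⁻¹ = [[108, -1], [-81, 1]] · [[1, 1], [3, 4]] = [[105, 104], [-78, -77]].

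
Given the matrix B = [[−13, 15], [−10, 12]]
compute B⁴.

tr B = −1 and det B = −6, so the characteristic polynomial is λ² − (−1)λ + (−6) with roots −3 and 2.
Eigenvectors give P = [[3, 1], [2, 1]] with P⁻¹ = [[1, −1], [−2, 3]], and B = P·diag(−3, 2)·P⁻¹.
Then B⁴ = P·diag(81, 16)·P⁻¹ = [[243, 16], [162, 16]] · [[1, −1], [−2, 3]] = [[211, −195], [130, −114]].

[[211, −195], [130, −114]]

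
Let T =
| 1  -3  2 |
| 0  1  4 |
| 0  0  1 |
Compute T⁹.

[[1, -27, -414], [0, 1, 36], [0, 0, 1]]

T = I + N where N = [[0, -3, 2], [0, 0, 4], [0, 0, 0]] is strictly upper-triangular, so N³ = 0.
(I + N)⁹ = I + 9·N + 36·N² = [[1, -27, -414], [0, 1, 36], [0, 0, 1]].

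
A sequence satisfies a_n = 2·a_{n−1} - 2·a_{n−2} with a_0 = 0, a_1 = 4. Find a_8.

With companion matrix Q = [[2, -2], [1, 0]], [a_n, a_{n−1}]ᵀ = Q·[a_{n−1}, a_{n−2}]ᵀ, so [a_8, a_7]ᵀ = Q⁷·[a_1, a_0]ᵀ.
Q⁷ = [[0, 16], [-8, 16]], giving [a_8, a_7]ᵀ = [[0], [-32]].

0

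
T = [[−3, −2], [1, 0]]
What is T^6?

tr T = −3 and det T = 2, so the characteristic polynomial is λ² − (−3)λ + (2) with roots −2 and −1.
Eigenvectors give P = [[−2, −1], [1, 1]] with P⁻¹ = [[−1, −1], [1, 2]], and T = P·diag(−2, −1)·P⁻¹.
Then T^6 = P·diag(64, 1)·P⁻¹ = [[−128, −1], [64, 1]] · [[−1, −1], [1, 2]] = [[127, 126], [−63, −62]].

[[127, 126], [−63, −62]]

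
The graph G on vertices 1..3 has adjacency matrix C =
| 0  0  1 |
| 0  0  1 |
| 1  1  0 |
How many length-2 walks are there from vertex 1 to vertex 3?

The number of length-2 walks from vertex 1 to vertex 3 is entry (1,3) of C^2, where C is the adjacency matrix.
C^2 = [[1, 1, 0], [1, 1, 0], [0, 0, 2]]

0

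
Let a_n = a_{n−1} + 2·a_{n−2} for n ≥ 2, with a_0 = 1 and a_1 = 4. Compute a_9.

With companion matrix B = [[1, 2], [1, 0]], [a_n, a_{n−1}]ᵀ = B·[a_{n−1}, a_{n−2}]ᵀ, so [a_9, a_8]ᵀ = B⁸·[a_1, a_0]ᵀ.
B⁸ = [[171, 170], [85, 86]], giving [a_9, a_8]ᵀ = [[854], [426]].

854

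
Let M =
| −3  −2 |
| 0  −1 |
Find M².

[[9, 8], [0, 1]]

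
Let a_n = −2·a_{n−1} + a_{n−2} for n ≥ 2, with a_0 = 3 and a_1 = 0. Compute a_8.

With companion matrix Q = [[−2, 1], [1, 0]], [a_n, a_{n−1}]ᵀ = Q·[a_{n−1}, a_{n−2}]ᵀ, so [a_8, a_7]ᵀ = Q⁷·[a_1, a_0]ᵀ.
Q⁷ = [[−408, 169], [169, −70]], giving [a_8, a_7]ᵀ = [[507], [−210]].

507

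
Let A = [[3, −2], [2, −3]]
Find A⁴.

[[25, 0], [0, 25]]

A² = [[5, 0], [0, 5]]
A³ = [[15, −10], [10, −15]]
A⁴ = [[25, 0], [0, 25]]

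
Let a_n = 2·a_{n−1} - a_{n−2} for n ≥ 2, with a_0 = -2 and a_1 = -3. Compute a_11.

-13

With companion matrix M = [[2, -1], [1, 0]], [a_n, a_{n−1}]ᵀ = M·[a_{n−1}, a_{n−2}]ᵀ, so [a_11, a_10]ᵀ = M¹⁰·[a_1, a_0]ᵀ.
M¹⁰ = [[11, -10], [10, -9]], giving [a_11, a_10]ᵀ = [[-13], [-12]].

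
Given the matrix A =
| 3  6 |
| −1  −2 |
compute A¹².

[[3, 6], [−1, −2]]

A² = A (a projection; rank 1, trace 1), so A¹² = A.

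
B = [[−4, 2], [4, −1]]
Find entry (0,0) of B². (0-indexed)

24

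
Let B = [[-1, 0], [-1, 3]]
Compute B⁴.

B² = [[1, 0], [-2, 9]]
B³ = [[-1, 0], [-7, 27]]
B⁴ = [[1, 0], [-20, 81]]

[[1, 0], [-20, 81]]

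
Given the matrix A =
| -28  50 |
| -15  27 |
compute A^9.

tr A = -1 and det A = -6, so the characteristic polynomial is λ² − (-1)λ + (-6) with roots -3 and 2.
Eigenvectors give P = [[2, -5], [1, -3]] with P⁻¹ = [[3, -5], [1, -2]], and A = P·diag(-3, 2)·P⁻¹.
Then A^9 = P·diag(-19683, 512)·P⁻¹ = [[-39366, -2560], [-19683, -1536]] · [[3, -5], [1, -2]] = [[-120658, 201950], [-60585, 101487]].

[[-120658, 201950], [-60585, 101487]]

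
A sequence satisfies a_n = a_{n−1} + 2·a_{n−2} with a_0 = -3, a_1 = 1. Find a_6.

-45

With companion matrix Q = [[1, 2], [1, 0]], [a_n, a_{n−1}]ᵀ = Q·[a_{n−1}, a_{n−2}]ᵀ, so [a_6, a_5]ᵀ = Q^5·[a_1, a_0]ᵀ.
Q^5 = [[21, 22], [11, 10]], giving [a_6, a_5]ᵀ = [[-45], [-19]].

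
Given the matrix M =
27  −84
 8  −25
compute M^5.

[[1707, −5124], [488, −1465]]

tr M = 2 and det M = −3, so the characteristic polynomial is λ² − (2)λ + (−3) with roots −1 and 3.
Eigenvectors give P = [[3, −7], [1, −2]] with P⁻¹ = [[−2, 7], [−1, 3]], and M = P·diag(−1, 3)·P⁻¹.
Then M^5 = P·diag(−1, 243)·P⁻¹ = [[−3, −1701], [−1, −486]] · [[−2, 7], [−1, 3]] = [[1707, −5124], [488, −1465]].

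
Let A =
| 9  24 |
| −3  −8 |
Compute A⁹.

A² = A (a projection; rank 1, trace 1), so A⁹ = A.

[[9, 24], [−3, −8]]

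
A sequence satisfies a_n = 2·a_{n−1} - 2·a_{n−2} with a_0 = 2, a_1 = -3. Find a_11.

-224

With companion matrix Q = [[2, -2], [1, 0]], [a_n, a_{n−1}]ᵀ = Q·[a_{n−1}, a_{n−2}]ᵀ, so [a_11, a_10]ᵀ = Q^10·[a_1, a_0]ᵀ.
Q^10 = [[32, -64], [32, -32]], giving [a_11, a_10]ᵀ = [[-224], [-160]].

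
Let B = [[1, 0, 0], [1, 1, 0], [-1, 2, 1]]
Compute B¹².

[[1, 0, 0], [12, 1, 0], [120, 24, 1]]

B = I + N where N = [[0, 0, 0], [1, 0, 0], [-1, 2, 0]] is strictly lower-triangular, so N³ = 0.
(I + N)¹² = I + 12·N + 66·N² = [[1, 0, 0], [12, 1, 0], [120, 24, 1]].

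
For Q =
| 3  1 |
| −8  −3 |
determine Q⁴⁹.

[[3, 1], [−8, −3]]

Q² = I (check: tr Q = 0 and det Q = −1), so Q⁴⁹ = Q since 49 is odd.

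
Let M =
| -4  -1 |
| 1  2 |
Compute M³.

M² = [[15, 2], [-2, 3]]
M³ = [[-58, -11], [11, 8]]

[[-58, -11], [11, 8]]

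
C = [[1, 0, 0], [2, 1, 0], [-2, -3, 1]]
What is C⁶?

C = I + N where N = [[0, 0, 0], [2, 0, 0], [-2, -3, 0]] is strictly lower-triangular, so N³ = 0.
(I + N)⁶ = I + 6·N + 15·N² = [[1, 0, 0], [12, 1, 0], [-102, -18, 1]].

[[1, 0, 0], [12, 1, 0], [-102, -18, 1]]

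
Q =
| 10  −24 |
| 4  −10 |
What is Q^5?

tr Q = 0 and det Q = −4, so the characteristic polynomial is λ² − (0)λ + (−4) with roots −2 and 2.
Eigenvectors give P = [[2, 3], [1, 1]] with P⁻¹ = [[−1, 3], [1, −2]], and Q = P·diag(−2, 2)·P⁻¹.
Then Q^5 = P·diag(−32, 32)·P⁻¹ = [[−64, 96], [−32, 32]] · [[−1, 3], [1, −2]] = [[160, −384], [64, −160]].

[[160, −384], [64, −160]]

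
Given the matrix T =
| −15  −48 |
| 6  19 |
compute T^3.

tr T = 4 and det T = 3, so the characteristic polynomial is λ² − (4)λ + (3) with roots 1 and 3.
Eigenvectors give P = [[3, 8], [−1, −3]] with P⁻¹ = [[3, 8], [−1, −3]], and T = P·diag(1, 3)·P⁻¹.
Then T^3 = P·diag(1, 27)·P⁻¹ = [[3, 216], [−1, −81]] · [[3, 8], [−1, −3]] = [[−207, −624], [78, 235]].

[[−207, −624], [78, 235]]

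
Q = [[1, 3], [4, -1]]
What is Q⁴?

Q² = [[13, 0], [0, 13]]
Q³ = [[13, 39], [52, -13]]
Q⁴ = [[169, 0], [0, 169]]

[[169, 0], [0, 169]]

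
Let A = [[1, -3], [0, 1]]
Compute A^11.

A = I + N where N = [[0, -3], [0, 0]] is strictly upper-triangular, so N^2 = 0.
(I + N)^11 = I + 11·N = [[1, -33], [0, 1]].

[[1, -33], [0, 1]]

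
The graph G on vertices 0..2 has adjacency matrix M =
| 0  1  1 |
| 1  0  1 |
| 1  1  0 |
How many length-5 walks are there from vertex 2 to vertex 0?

11

The number of length-5 walks from vertex 2 to vertex 0 is entry (2,0) of M⁵, where M is the adjacency matrix.
M² = [[2, 1, 1], [1, 2, 1], [1, 1, 2]]
M³ = [[2, 3, 3], [3, 2, 3], [3, 3, 2]]
M⁴ = [[6, 5, 5], [5, 6, 5], [5, 5, 6]]
M⁵ = [[10, 11, 11], [11, 10, 11], [11, 11, 10]]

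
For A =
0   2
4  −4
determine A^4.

A^2 = [[8, −8], [−16, 24]]
A^3 = [[−32, 48], [96, −128]]
A^4 = [[192, −256], [−512, 704]]

[[192, −256], [−512, 704]]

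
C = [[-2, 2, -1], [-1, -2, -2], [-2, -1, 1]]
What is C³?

C² = [[4, -7, -3], [8, 4, 3], [3, -3, 5]]
C³ = [[5, 25, 7], [-26, 5, -13], [-13, 7, 8]]

[[5, 25, 7], [-26, 5, -13], [-13, 7, 8]]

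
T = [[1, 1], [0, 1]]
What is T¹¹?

[[1, 11], [0, 1]]

T = I + N where N = [[0, 1], [0, 0]] is strictly upper-triangular, so N² = 0.
(I + N)¹¹ = I + 11·N = [[1, 11], [0, 1]].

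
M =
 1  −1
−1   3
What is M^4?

M^2 = [[2, −4], [−4, 10]]
M^3 = [[6, −14], [−14, 34]]
M^4 = [[20, −48], [−48, 116]]

[[20, −48], [−48, 116]]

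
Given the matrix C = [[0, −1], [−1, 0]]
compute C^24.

C² = I (check: tr C = 0 and det C = −1), so C^24 = I since 24 is even.

[[1, 0], [0, 1]]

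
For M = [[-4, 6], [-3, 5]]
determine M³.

tr M = 1 and det M = -2, so the characteristic polynomial is λ² − (1)λ + (-2) with roots 2 and -1.
Eigenvectors give P = [[1, 2], [1, 1]] with P⁻¹ = [[-1, 2], [1, -1]], and M = P·diag(2, -1)·P⁻¹.
Then M³ = P·diag(8, -1)·P⁻¹ = [[8, -2], [8, -1]] · [[-1, 2], [1, -1]] = [[-10, 18], [-9, 17]].

[[-10, 18], [-9, 17]]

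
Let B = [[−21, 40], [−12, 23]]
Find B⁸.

[[−32799, 65600], [−19680, 39361]]

tr B = 2 and det B = −3, so the characteristic polynomial is λ² − (2)λ + (−3) with roots −1 and 3.
Eigenvectors give P = [[2, −5], [1, −3]] with P⁻¹ = [[3, −5], [1, −2]], and B = P·diag(−1, 3)·P⁻¹.
Then B⁸ = P·diag(1, 6561)·P⁻¹ = [[2, −32805], [1, −19683]] · [[3, −5], [1, −2]] = [[−32799, 65600], [−19680, 39361]].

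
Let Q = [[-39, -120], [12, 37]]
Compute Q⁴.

tr Q = -2 and det Q = -3, so the characteristic polynomial is λ² − (-2)λ + (-3) with roots 1 and -3.
Eigenvectors give P = [[-3, -10], [1, 3]] with P⁻¹ = [[3, 10], [-1, -3]], and Q = P·diag(1, -3)·P⁻¹.
Then Q⁴ = P·diag(1, 81)·P⁻¹ = [[-3, -810], [1, 243]] · [[3, 10], [-1, -3]] = [[801, 2400], [-240, -719]].

[[801, 2400], [-240, -719]]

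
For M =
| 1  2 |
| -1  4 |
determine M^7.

tr M = 5 and det M = 6, so the characteristic polynomial is λ² − (5)λ + (6) with roots 3 and 2.
Eigenvectors give P = [[-1, 2], [-1, 1]] with P⁻¹ = [[1, -2], [1, -1]], and M = P·diag(3, 2)·P⁻¹.
Then M^7 = P·diag(2187, 128)·P⁻¹ = [[-2187, 256], [-2187, 128]] · [[1, -2], [1, -1]] = [[-1931, 4118], [-2059, 4246]].

[[-1931, 4118], [-2059, 4246]]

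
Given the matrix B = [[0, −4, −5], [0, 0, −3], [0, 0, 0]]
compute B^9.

B is strictly triangular, hence nilpotent: B^3 = 0, so B^9 = 0.

[[0, 0, 0], [0, 0, 0], [0, 0, 0]]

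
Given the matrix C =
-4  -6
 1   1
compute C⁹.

tr C = -3 and det C = 2, so the characteristic polynomial is λ² − (-3)λ + (2) with roots -2 and -1.
Eigenvectors give P = [[3, -2], [-1, 1]] with P⁻¹ = [[1, 2], [1, 3]], and C = P·diag(-2, -1)·P⁻¹.
Then C⁹ = P·diag(-512, -1)·P⁻¹ = [[-1536, 2], [512, -1]] · [[1, 2], [1, 3]] = [[-1534, -3066], [511, 1021]].

[[-1534, -3066], [511, 1021]]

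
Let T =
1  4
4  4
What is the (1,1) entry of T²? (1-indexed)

17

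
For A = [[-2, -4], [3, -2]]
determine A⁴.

[[-128, -256], [192, -128]]

A² = [[-8, 16], [-12, -8]]
A³ = [[64, 0], [0, 64]]
A⁴ = [[-128, -256], [192, -128]]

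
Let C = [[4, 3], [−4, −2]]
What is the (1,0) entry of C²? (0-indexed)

−8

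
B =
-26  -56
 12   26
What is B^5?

tr B = 0 and det B = -4, so the characteristic polynomial is λ² − (0)λ + (-4) with roots -2 and 2.
Eigenvectors give P = [[7, -2], [-3, 1]] with P⁻¹ = [[1, 2], [3, 7]], and B = P·diag(-2, 2)·P⁻¹.
Then B^5 = P·diag(-32, 32)·P⁻¹ = [[-224, -64], [96, 32]] · [[1, 2], [3, 7]] = [[-416, -896], [192, 416]].

[[-416, -896], [192, 416]]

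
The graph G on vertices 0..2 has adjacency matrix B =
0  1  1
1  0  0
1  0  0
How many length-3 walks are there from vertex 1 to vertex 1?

0

The number of length-3 walks from vertex 1 to vertex 1 is entry (1,1) of B³, where B is the adjacency matrix.
B² = [[2, 0, 0], [0, 1, 1], [0, 1, 1]]
B³ = [[0, 2, 2], [2, 0, 0], [2, 0, 0]]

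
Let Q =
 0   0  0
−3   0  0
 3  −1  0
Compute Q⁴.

Q is strictly triangular, hence nilpotent: Q³ = 0, so Q⁴ = 0.

[[0, 0, 0], [0, 0, 0], [0, 0, 0]]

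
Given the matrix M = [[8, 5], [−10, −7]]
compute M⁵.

tr M = 1 and det M = −6, so the characteristic polynomial is λ² − (1)λ + (−6) with roots 3 and −2.
Eigenvectors give P = [[−1, −1], [1, 2]] with P⁻¹ = [[−2, −1], [1, 1]], and M = P·diag(3, −2)·P⁻¹.
Then M⁵ = P·diag(243, −32)·P⁻¹ = [[−243, 32], [243, −64]] · [[−2, −1], [1, 1]] = [[518, 275], [−550, −307]].

[[518, 275], [−550, −307]]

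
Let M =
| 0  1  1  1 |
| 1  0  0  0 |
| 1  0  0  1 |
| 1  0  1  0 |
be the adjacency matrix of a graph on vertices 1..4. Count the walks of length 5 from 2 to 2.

2

The number of length-5 walks from vertex 2 to vertex 2 is entry (2,2) of M⁵, where M is the adjacency matrix.
M² = [[3, 0, 1, 1], [0, 1, 1, 1], [1, 1, 2, 1], [1, 1, 1, 2]]
M³ = [[2, 3, 4, 4], [3, 0, 1, 1], [4, 1, 2, 3], [4, 1, 3, 2]]
M⁴ = [[11, 2, 6, 6], [2, 3, 4, 4], [6, 4, 7, 6], [6, 4, 6, 7]]
M⁵ = [[14, 11, 17, 17], [11, 2, 6, 6], [17, 6, 12, 13], [17, 6, 13, 12]]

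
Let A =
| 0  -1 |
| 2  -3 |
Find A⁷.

tr A = -3 and det A = 2, so the characteristic polynomial is λ² − (-3)λ + (2) with roots -1 and -2.
Eigenvectors give P = [[-1, -1], [-1, -2]] with P⁻¹ = [[-2, 1], [1, -1]], and A = P·diag(-1, -2)·P⁻¹.
Then A⁷ = P·diag(-1, -128)·P⁻¹ = [[1, 128], [1, 256]] · [[-2, 1], [1, -1]] = [[126, -127], [254, -255]].

[[126, -127], [254, -255]]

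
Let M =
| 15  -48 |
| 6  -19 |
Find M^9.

[[157455, -472368], [59046, -177139]]

tr M = -4 and det M = 3, so the characteristic polynomial is λ² − (-4)λ + (3) with roots -3 and -1.
Eigenvectors give P = [[-8, 3], [-3, 1]] with P⁻¹ = [[1, -3], [3, -8]], and M = P·diag(-3, -1)·P⁻¹.
Then M^9 = P·diag(-19683, -1)·P⁻¹ = [[157464, -3], [59049, -1]] · [[1, -3], [3, -8]] = [[157455, -472368], [59046, -177139]].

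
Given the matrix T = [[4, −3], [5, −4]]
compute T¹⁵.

T² = I (check: tr T = 0 and det T = −1), so T¹⁵ = T since 15 is odd.

[[4, −3], [5, −4]]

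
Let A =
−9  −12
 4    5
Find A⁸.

[[26241, 39360], [−13120, −19679]]

tr A = −4 and det A = 3, so the characteristic polynomial is λ² − (−4)λ + (3) with roots −1 and −3.
Eigenvectors give P = [[−3, −2], [2, 1]] with P⁻¹ = [[1, 2], [−2, −3]], and A = P·diag(−1, −3)·P⁻¹.
Then A⁸ = P·diag(1, 6561)·P⁻¹ = [[−3, −13122], [2, 6561]] · [[1, 2], [−2, −3]] = [[26241, 39360], [−13120, −19679]].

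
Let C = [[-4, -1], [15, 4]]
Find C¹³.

[[-4, -1], [15, 4]]

C² = I (check: tr C = 0 and det C = -1), so C¹³ = C since 13 is odd.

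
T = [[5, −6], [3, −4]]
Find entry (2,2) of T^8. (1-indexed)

−254

tr T = 1 and det T = −2, so the characteristic polynomial is λ² − (1)λ + (−2) with roots −1 and 2.
Eigenvectors give P = [[1, −2], [1, −1]] with P⁻¹ = [[−1, 2], [−1, 1]], and T = P·diag(−1, 2)·P⁻¹.
Then T^8 = P·diag(1, 256)·P⁻¹ = [[1, −512], [1, −256]] · [[−1, 2], [−1, 1]] = [[511, −510], [255, −254]].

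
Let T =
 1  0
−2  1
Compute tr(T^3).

T = I + N where N = [[0, 0], [−2, 0]] is strictly lower-triangular, so N^2 = 0.
(I + N)^3 = I + 3·N = [[1, 0], [−6, 1]].

2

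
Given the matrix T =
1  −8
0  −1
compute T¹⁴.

[[1, 0], [0, 1]]

T² = I (check: tr T = 0 and det T = −1), so T¹⁴ = I since 14 is even.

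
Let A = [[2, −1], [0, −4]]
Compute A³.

A² = [[4, 2], [0, 16]]
A³ = [[8, −12], [0, −64]]

[[8, −12], [0, −64]]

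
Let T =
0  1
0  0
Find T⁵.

T is strictly triangular, hence nilpotent: T² = 0, so T⁵ = 0.

[[0, 0], [0, 0]]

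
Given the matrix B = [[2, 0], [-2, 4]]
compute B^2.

[[4, 0], [-12, 16]]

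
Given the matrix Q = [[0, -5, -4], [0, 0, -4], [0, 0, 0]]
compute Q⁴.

Q is strictly triangular, hence nilpotent: Q³ = 0, so Q⁴ = 0.

[[0, 0, 0], [0, 0, 0], [0, 0, 0]]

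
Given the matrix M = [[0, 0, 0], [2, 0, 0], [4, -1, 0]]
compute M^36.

M is strictly triangular, hence nilpotent: M^3 = 0, so M^36 = 0.

[[0, 0, 0], [0, 0, 0], [0, 0, 0]]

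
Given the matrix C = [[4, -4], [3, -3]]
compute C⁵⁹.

[[4, -4], [3, -3]]

C² = C (a projection; rank 1, trace 1), so C⁵⁹ = C.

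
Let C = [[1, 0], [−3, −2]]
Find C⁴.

tr C = −1 and det C = −2, so the characteristic polynomial is λ² − (−1)λ + (−2) with roots −2 and 1.
Eigenvectors give P = [[0, −1], [1, 1]] with P⁻¹ = [[1, 1], [−1, 0]], and C = P·diag(−2, 1)·P⁻¹.
Then C⁴ = P·diag(16, 1)·P⁻¹ = [[0, −1], [16, 1]] · [[1, 1], [−1, 0]] = [[1, 0], [15, 16]].

[[1, 0], [15, 16]]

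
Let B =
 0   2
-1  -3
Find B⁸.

[[-254, -510], [255, 511]]

tr B = -3 and det B = 2, so the characteristic polynomial is λ² − (-3)λ + (2) with roots -2 and -1.
Eigenvectors give P = [[1, -2], [-1, 1]] with P⁻¹ = [[-1, -2], [-1, -1]], and B = P·diag(-2, -1)·P⁻¹.
Then B⁸ = P·diag(256, 1)·P⁻¹ = [[256, -2], [-256, 1]] · [[-1, -2], [-1, -1]] = [[-254, -510], [255, 511]].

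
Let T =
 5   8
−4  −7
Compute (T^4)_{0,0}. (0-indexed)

tr T = −2 and det T = −3, so the characteristic polynomial is λ² − (−2)λ + (−3) with roots −3 and 1.
Eigenvectors give P = [[−1, 2], [1, −1]] with P⁻¹ = [[1, 2], [1, 1]], and T = P·diag(−3, 1)·P⁻¹.
Then T^4 = P·diag(81, 1)·P⁻¹ = [[−81, 2], [81, −1]] · [[1, 2], [1, 1]] = [[−79, −160], [80, 161]].

−79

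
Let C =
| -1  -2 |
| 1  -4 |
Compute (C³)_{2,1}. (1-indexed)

19

tr C = -5 and det C = 6, so the characteristic polynomial is λ² − (-5)λ + (6) with roots -3 and -2.
Eigenvectors give P = [[1, 2], [1, 1]] with P⁻¹ = [[-1, 2], [1, -1]], and C = P·diag(-3, -2)·P⁻¹.
Then C³ = P·diag(-27, -8)·P⁻¹ = [[-27, -16], [-27, -8]] · [[-1, 2], [1, -1]] = [[11, -38], [19, -46]].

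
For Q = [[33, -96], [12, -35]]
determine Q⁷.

[[17505, -52512], [6564, -19691]]

tr Q = -2 and det Q = -3, so the characteristic polynomial is λ² − (-2)λ + (-3) with roots -3 and 1.
Eigenvectors give P = [[-8, 3], [-3, 1]] with P⁻¹ = [[1, -3], [3, -8]], and Q = P·diag(-3, 1)·P⁻¹.
Then Q⁷ = P·diag(-2187, 1)·P⁻¹ = [[17496, 3], [6561, 1]] · [[1, -3], [3, -8]] = [[17505, -52512], [6564, -19691]].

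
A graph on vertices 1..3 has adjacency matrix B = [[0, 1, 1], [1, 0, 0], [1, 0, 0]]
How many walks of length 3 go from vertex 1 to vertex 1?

0

The number of length-3 walks from vertex 1 to vertex 1 is entry (1,1) of B³, where B is the adjacency matrix.
B² = [[2, 0, 0], [0, 1, 1], [0, 1, 1]]
B³ = [[0, 2, 2], [2, 0, 0], [2, 0, 0]]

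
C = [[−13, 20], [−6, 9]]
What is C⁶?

tr C = −4 and det C = 3, so the characteristic polynomial is λ² − (−4)λ + (3) with roots −1 and −3.
Eigenvectors give P = [[−5, 2], [−3, 1]] with P⁻¹ = [[1, −2], [3, −5]], and C = P·diag(−1, −3)·P⁻¹.
Then C⁶ = P·diag(1, 729)·P⁻¹ = [[−5, 1458], [−3, 729]] · [[1, −2], [3, −5]] = [[4369, −7280], [2184, −3639]].

[[4369, −7280], [2184, −3639]]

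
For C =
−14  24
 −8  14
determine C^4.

[[16, 0], [0, 16]]

tr C = 0 and det C = −4, so the characteristic polynomial is λ² − (0)λ + (−4) with roots 2 and −2.
Eigenvectors give P = [[−3, −2], [−2, −1]] with P⁻¹ = [[1, −2], [−2, 3]], and C = P·diag(2, −2)·P⁻¹.
Then C^4 = P·diag(16, 16)·P⁻¹ = [[−48, −32], [−32, −16]] · [[1, −2], [−2, 3]] = [[16, 0], [0, 16]].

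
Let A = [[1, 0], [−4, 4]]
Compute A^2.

[[1, 0], [−20, 16]]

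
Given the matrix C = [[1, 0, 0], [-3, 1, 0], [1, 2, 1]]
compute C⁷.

C = I + N where N = [[0, 0, 0], [-3, 0, 0], [1, 2, 0]] is strictly lower-triangular, so N³ = 0.
(I + N)⁷ = I + 7·N + 21·N² = [[1, 0, 0], [-21, 1, 0], [-119, 14, 1]].

[[1, 0, 0], [-21, 1, 0], [-119, 14, 1]]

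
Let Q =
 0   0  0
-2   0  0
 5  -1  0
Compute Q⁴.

Q is strictly triangular, hence nilpotent: Q³ = 0, so Q⁴ = 0.

[[0, 0, 0], [0, 0, 0], [0, 0, 0]]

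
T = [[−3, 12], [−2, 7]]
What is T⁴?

tr T = 4 and det T = 3, so the characteristic polynomial is λ² − (4)λ + (3) with roots 3 and 1.
Eigenvectors give P = [[2, 3], [1, 1]] with P⁻¹ = [[−1, 3], [1, −2]], and T = P·diag(3, 1)·P⁻¹.
Then T⁴ = P·diag(81, 1)·P⁻¹ = [[162, 3], [81, 1]] · [[−1, 3], [1, −2]] = [[−159, 480], [−80, 241]].

[[−159, 480], [−80, 241]]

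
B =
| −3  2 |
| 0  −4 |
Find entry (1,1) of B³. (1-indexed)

−27

B² = [[9, −14], [0, 16]]
B³ = [[−27, 74], [0, −64]]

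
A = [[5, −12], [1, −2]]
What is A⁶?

tr A = 3 and det A = 2, so the characteristic polynomial is λ² − (3)λ + (2) with roots 2 and 1.
Eigenvectors give P = [[4, 3], [1, 1]] with P⁻¹ = [[1, −3], [−1, 4]], and A = P·diag(2, 1)·P⁻¹.
Then A⁶ = P·diag(64, 1)·P⁻¹ = [[256, 3], [64, 1]] · [[1, −3], [−1, 4]] = [[253, −756], [63, −188]].

[[253, −756], [63, −188]]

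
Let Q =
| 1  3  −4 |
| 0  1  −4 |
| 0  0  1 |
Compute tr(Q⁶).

Q = I + N where N = [[0, 3, −4], [0, 0, −4], [0, 0, 0]] is strictly upper-triangular, so N³ = 0.
(I + N)⁶ = I + 6·N + 15·N² = [[1, 18, −204], [0, 1, −24], [0, 0, 1]].

3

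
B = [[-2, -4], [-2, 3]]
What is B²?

[[12, -4], [-2, 17]]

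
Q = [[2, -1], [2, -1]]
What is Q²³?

[[2, -1], [2, -1]]

Q² = Q (a projection; rank 1, trace 1), so Q²³ = Q.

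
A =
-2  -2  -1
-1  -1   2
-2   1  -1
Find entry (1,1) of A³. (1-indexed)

A² = [[8, 5, -1], [-1, 5, -3], [5, 2, 5]]
A³ = [[-19, -22, 3], [3, -6, 14], [-22, -7, -6]]

-19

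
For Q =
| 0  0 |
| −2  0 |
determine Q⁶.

Q is strictly triangular, hence nilpotent: Q² = 0, so Q⁶ = 0.

[[0, 0], [0, 0]]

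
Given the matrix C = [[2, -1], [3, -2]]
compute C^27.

C² = I (check: tr C = 0 and det C = -1), so C^27 = C since 27 is odd.

[[2, -1], [3, -2]]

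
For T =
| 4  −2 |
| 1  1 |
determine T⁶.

[[1394, −1330], [665, −601]]

tr T = 5 and det T = 6, so the characteristic polynomial is λ² − (5)λ + (6) with roots 3 and 2.
Eigenvectors give P = [[2, −1], [1, −1]] with P⁻¹ = [[1, −1], [1, −2]], and T = P·diag(3, 2)·P⁻¹.
Then T⁶ = P·diag(729, 64)·P⁻¹ = [[1458, −64], [729, −64]] · [[1, −1], [1, −2]] = [[1394, −1330], [665, −601]].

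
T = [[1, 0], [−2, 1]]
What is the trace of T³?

2

T = I + N where N = [[0, 0], [−2, 0]] is strictly lower-triangular, so N² = 0.
(I + N)³ = I + 3·N = [[1, 0], [−6, 1]].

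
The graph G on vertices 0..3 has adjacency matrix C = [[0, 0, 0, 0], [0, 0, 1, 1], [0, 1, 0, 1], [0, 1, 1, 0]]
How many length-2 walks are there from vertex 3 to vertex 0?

0

The number of length-2 walks from vertex 3 to vertex 0 is entry (3,0) of C², where C is the adjacency matrix.
C² = [[0, 0, 0, 0], [0, 2, 1, 1], [0, 1, 2, 1], [0, 1, 1, 2]]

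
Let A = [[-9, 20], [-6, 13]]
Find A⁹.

[[-98409, 196820], [-59046, 118093]]

tr A = 4 and det A = 3, so the characteristic polynomial is λ² − (4)λ + (3) with roots 3 and 1.
Eigenvectors give P = [[-5, 2], [-3, 1]] with P⁻¹ = [[1, -2], [3, -5]], and A = P·diag(3, 1)·P⁻¹.
Then A⁹ = P·diag(19683, 1)·P⁻¹ = [[-98415, 2], [-59049, 1]] · [[1, -2], [3, -5]] = [[-98409, 196820], [-59046, 118093]].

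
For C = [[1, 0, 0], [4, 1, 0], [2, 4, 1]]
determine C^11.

C = I + N where N = [[0, 0, 0], [4, 0, 0], [2, 4, 0]] is strictly lower-triangular, so N^3 = 0.
(I + N)^11 = I + 11·N + 55·N^2 = [[1, 0, 0], [44, 1, 0], [902, 44, 1]].

[[1, 0, 0], [44, 1, 0], [902, 44, 1]]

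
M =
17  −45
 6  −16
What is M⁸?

[[1531, −3825], [510, −1274]]

tr M = 1 and det M = −2, so the characteristic polynomial is λ² − (1)λ + (−2) with roots −1 and 2.
Eigenvectors give P = [[−5, 3], [−2, 1]] with P⁻¹ = [[1, −3], [2, −5]], and M = P·diag(−1, 2)·P⁻¹.
Then M⁸ = P·diag(1, 256)·P⁻¹ = [[−5, 768], [−2, 256]] · [[1, −3], [2, −5]] = [[1531, −3825], [510, −1274]].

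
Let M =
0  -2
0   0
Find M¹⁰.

M is strictly triangular, hence nilpotent: M² = 0, so M¹⁰ = 0.

[[0, 0], [0, 0]]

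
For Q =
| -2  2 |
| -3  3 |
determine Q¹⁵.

[[-2, 2], [-3, 3]]

Q² = Q (a projection; rank 1, trace 1), so Q¹⁵ = Q.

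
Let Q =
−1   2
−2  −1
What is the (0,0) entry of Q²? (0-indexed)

−3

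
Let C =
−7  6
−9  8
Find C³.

[[−19, 18], [−27, 26]]

tr C = 1 and det C = −2, so the characteristic polynomial is λ² − (1)λ + (−2) with roots −1 and 2.
Eigenvectors give P = [[1, 2], [1, 3]] with P⁻¹ = [[3, −2], [−1, 1]], and C = P·diag(−1, 2)·P⁻¹.
Then C³ = P·diag(−1, 8)·P⁻¹ = [[−1, 16], [−1, 24]] · [[3, −2], [−1, 1]] = [[−19, 18], [−27, 26]].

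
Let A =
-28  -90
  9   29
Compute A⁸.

[[-2294, -7650], [765, 2551]]

tr A = 1 and det A = -2, so the characteristic polynomial is λ² − (1)λ + (-2) with roots -1 and 2.
Eigenvectors give P = [[10, 3], [-3, -1]] with P⁻¹ = [[1, 3], [-3, -10]], and A = P·diag(-1, 2)·P⁻¹.
Then A⁸ = P·diag(1, 256)·P⁻¹ = [[10, 768], [-3, -256]] · [[1, 3], [-3, -10]] = [[-2294, -7650], [765, 2551]].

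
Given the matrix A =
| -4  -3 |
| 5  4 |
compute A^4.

[[1, 0], [0, 1]]

A² = I (check: tr A = 0 and det A = -1), so A^4 = I since 4 is even.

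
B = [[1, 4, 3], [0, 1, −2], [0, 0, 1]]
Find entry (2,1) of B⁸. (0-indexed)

0

B = I + N where N = [[0, 4, 3], [0, 0, −2], [0, 0, 0]] is strictly upper-triangular, so N³ = 0.
(I + N)⁸ = I + 8·N + 28·N² = [[1, 32, −200], [0, 1, −16], [0, 0, 1]].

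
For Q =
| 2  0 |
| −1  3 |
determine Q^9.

[[512, 0], [−19171, 19683]]

tr Q = 5 and det Q = 6, so the characteristic polynomial is λ² − (5)λ + (6) with roots 2 and 3.
Eigenvectors give P = [[1, 0], [1, −1]] with P⁻¹ = [[1, 0], [1, −1]], and Q = P·diag(2, 3)·P⁻¹.
Then Q^9 = P·diag(512, 19683)·P⁻¹ = [[512, 0], [512, −19683]] · [[1, 0], [1, −1]] = [[512, 0], [−19171, 19683]].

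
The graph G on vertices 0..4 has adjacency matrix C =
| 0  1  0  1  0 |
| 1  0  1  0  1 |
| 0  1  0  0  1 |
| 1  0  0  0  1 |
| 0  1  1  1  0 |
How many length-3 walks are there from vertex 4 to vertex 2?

The number of length-3 walks from vertex 4 to vertex 2 is entry (4,2) of C³, where C is the adjacency matrix.
C² = [[2, 0, 1, 0, 2], [0, 3, 1, 2, 1], [1, 1, 2, 1, 1], [0, 2, 1, 2, 0], [2, 1, 1, 0, 3]]
C³ = [[0, 5, 2, 4, 1], [5, 2, 4, 1, 6], [2, 4, 2, 2, 4], [4, 1, 2, 0, 5], [1, 6, 4, 5, 2]]

4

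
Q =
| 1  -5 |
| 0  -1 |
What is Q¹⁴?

[[1, 0], [0, 1]]

Q² = I (check: tr Q = 0 and det Q = -1), so Q¹⁴ = I since 14 is even.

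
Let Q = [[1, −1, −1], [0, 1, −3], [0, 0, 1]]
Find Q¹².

[[1, −12, 186], [0, 1, −36], [0, 0, 1]]

Q = I + N where N = [[0, −1, −1], [0, 0, −3], [0, 0, 0]] is strictly upper-triangular, so N³ = 0.
(I + N)¹² = I + 12·N + 66·N² = [[1, −12, 186], [0, 1, −36], [0, 0, 1]].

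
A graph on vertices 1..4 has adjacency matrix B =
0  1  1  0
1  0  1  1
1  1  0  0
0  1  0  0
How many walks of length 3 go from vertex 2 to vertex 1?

The number of length-3 walks from vertex 2 to vertex 1 is entry (2,1) of B³, where B is the adjacency matrix.
B² = [[2, 1, 1, 1], [1, 3, 1, 0], [1, 1, 2, 1], [1, 0, 1, 1]]
B³ = [[2, 4, 3, 1], [4, 2, 4, 3], [3, 4, 2, 1], [1, 3, 1, 0]]

4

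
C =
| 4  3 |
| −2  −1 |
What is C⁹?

[[1534, 1533], [−1022, −1021]]

tr C = 3 and det C = 2, so the characteristic polynomial is λ² − (3)λ + (2) with roots 2 and 1.
Eigenvectors give P = [[3, −1], [−2, 1]] with P⁻¹ = [[1, 1], [2, 3]], and C = P·diag(2, 1)·P⁻¹.
Then C⁹ = P·diag(512, 1)·P⁻¹ = [[1536, −1], [−1024, 1]] · [[1, 1], [2, 3]] = [[1534, 1533], [−1022, −1021]].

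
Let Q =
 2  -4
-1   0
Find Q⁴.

[[80, -96], [-24, 32]]

Q² = [[8, -8], [-2, 4]]
Q³ = [[24, -32], [-8, 8]]
Q⁴ = [[80, -96], [-24, 32]]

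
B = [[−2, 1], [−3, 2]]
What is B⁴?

B² = I (check: tr B = 0 and det B = −1), so B⁴ = I since 4 is even.

[[1, 0], [0, 1]]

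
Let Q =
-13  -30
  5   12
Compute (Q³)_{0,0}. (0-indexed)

tr Q = -1 and det Q = -6, so the characteristic polynomial is λ² − (-1)λ + (-6) with roots 2 and -3.
Eigenvectors give P = [[2, 3], [-1, -1]] with P⁻¹ = [[-1, -3], [1, 2]], and Q = P·diag(2, -3)·P⁻¹.
Then Q³ = P·diag(8, -27)·P⁻¹ = [[16, -81], [-8, 27]] · [[-1, -3], [1, 2]] = [[-97, -210], [35, 78]].

-97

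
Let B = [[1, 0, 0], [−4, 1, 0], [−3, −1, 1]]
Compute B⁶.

B = I + N where N = [[0, 0, 0], [−4, 0, 0], [−3, −1, 0]] is strictly lower-triangular, so N³ = 0.
(I + N)⁶ = I + 6·N + 15·N² = [[1, 0, 0], [−24, 1, 0], [42, −6, 1]].

[[1, 0, 0], [−24, 1, 0], [42, −6, 1]]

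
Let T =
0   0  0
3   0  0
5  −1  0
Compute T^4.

[[0, 0, 0], [0, 0, 0], [0, 0, 0]]

T is strictly triangular, hence nilpotent: T^3 = 0, so T^4 = 0.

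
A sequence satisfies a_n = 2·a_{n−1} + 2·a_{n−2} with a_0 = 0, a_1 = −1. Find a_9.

With companion matrix B = [[2, 2], [1, 0]], [a_n, a_{n−1}]ᵀ = B·[a_{n−1}, a_{n−2}]ᵀ, so [a_9, a_8]ᵀ = B⁸·[a_1, a_0]ᵀ.
B⁸ = [[2448, 1792], [896, 656]], giving [a_9, a_8]ᵀ = [[−2448], [−896]].

−2448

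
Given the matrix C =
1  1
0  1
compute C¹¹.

C = I + N where N = [[0, 1], [0, 0]] is strictly upper-triangular, so N² = 0.
(I + N)¹¹ = I + 11·N = [[1, 11], [0, 1]].

[[1, 11], [0, 1]]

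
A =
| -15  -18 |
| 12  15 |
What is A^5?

[[-1215, -1458], [972, 1215]]

tr A = 0 and det A = -9, so the characteristic polynomial is λ² − (0)λ + (-9) with roots 3 and -3.
Eigenvectors give P = [[-1, -3], [1, 2]] with P⁻¹ = [[2, 3], [-1, -1]], and A = P·diag(3, -3)·P⁻¹.
Then A^5 = P·diag(243, -243)·P⁻¹ = [[-243, 729], [243, -486]] · [[2, 3], [-1, -1]] = [[-1215, -1458], [972, 1215]].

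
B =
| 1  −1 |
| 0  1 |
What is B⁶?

[[1, −6], [0, 1]]

B = I + N where N = [[0, −1], [0, 0]] is strictly upper-triangular, so N² = 0.
(I + N)⁶ = I + 6·N = [[1, −6], [0, 1]].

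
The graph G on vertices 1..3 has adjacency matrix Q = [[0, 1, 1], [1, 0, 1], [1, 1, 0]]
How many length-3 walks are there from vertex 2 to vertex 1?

3

The number of length-3 walks from vertex 2 to vertex 1 is entry (2,1) of Q³, where Q is the adjacency matrix.
Q² = [[2, 1, 1], [1, 2, 1], [1, 1, 2]]
Q³ = [[2, 3, 3], [3, 2, 3], [3, 3, 2]]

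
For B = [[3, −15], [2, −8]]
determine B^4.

[[−309, 975], [−130, 406]]

tr B = −5 and det B = 6, so the characteristic polynomial is λ² − (−5)λ + (6) with roots −2 and −3.
Eigenvectors give P = [[3, −5], [1, −2]] with P⁻¹ = [[2, −5], [1, −3]], and B = P·diag(−2, −3)·P⁻¹.
Then B^4 = P·diag(16, 81)·P⁻¹ = [[48, −405], [16, −162]] · [[2, −5], [1, −3]] = [[−309, 975], [−130, 406]].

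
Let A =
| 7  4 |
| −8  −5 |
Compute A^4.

[[161, 80], [−160, −79]]

tr A = 2 and det A = −3, so the characteristic polynomial is λ² − (2)λ + (−3) with roots −1 and 3.
Eigenvectors give P = [[−1, 1], [2, −1]] with P⁻¹ = [[1, 1], [2, 1]], and A = P·diag(−1, 3)·P⁻¹.
Then A^4 = P·diag(1, 81)·P⁻¹ = [[−1, 81], [2, −81]] · [[1, 1], [2, 1]] = [[161, 80], [−160, −79]].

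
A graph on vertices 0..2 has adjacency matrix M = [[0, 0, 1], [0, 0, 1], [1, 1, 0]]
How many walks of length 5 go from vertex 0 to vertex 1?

The number of length-5 walks from vertex 0 to vertex 1 is entry (0,1) of M^5, where M is the adjacency matrix.
M^2 = [[1, 1, 0], [1, 1, 0], [0, 0, 2]]
M^3 = [[0, 0, 2], [0, 0, 2], [2, 2, 0]]
M^4 = [[2, 2, 0], [2, 2, 0], [0, 0, 4]]
M^5 = [[0, 0, 4], [0, 0, 4], [4, 4, 0]]

0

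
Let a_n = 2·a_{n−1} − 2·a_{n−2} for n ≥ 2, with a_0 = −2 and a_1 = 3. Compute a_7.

−56

With companion matrix T = [[2, −2], [1, 0]], [a_n, a_{n−1}]ᵀ = T·[a_{n−1}, a_{n−2}]ᵀ, so [a_7, a_6]ᵀ = T^6·[a_1, a_0]ᵀ.
T^6 = [[−8, 16], [−8, 8]], giving [a_7, a_6]ᵀ = [[−56], [−40]].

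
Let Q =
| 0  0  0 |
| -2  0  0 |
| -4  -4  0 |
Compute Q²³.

[[0, 0, 0], [0, 0, 0], [0, 0, 0]]

Q is strictly triangular, hence nilpotent: Q³ = 0, so Q²³ = 0.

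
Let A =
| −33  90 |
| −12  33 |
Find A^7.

[[−24057, 65610], [−8748, 24057]]

tr A = 0 and det A = −9, so the characteristic polynomial is λ² − (0)λ + (−9) with roots −3 and 3.
Eigenvectors give P = [[3, −5], [1, −2]] with P⁻¹ = [[2, −5], [1, −3]], and A = P·diag(−3, 3)·P⁻¹.
Then A^7 = P·diag(−2187, 2187)·P⁻¹ = [[−6561, −10935], [−2187, −4374]] · [[2, −5], [1, −3]] = [[−24057, 65610], [−8748, 24057]].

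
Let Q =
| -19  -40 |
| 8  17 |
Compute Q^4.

[[401, 800], [-160, -319]]

tr Q = -2 and det Q = -3, so the characteristic polynomial is λ² − (-2)λ + (-3) with roots -3 and 1.
Eigenvectors give P = [[5, -2], [-2, 1]] with P⁻¹ = [[1, 2], [2, 5]], and Q = P·diag(-3, 1)·P⁻¹.
Then Q^4 = P·diag(81, 1)·P⁻¹ = [[405, -2], [-162, 1]] · [[1, 2], [2, 5]] = [[401, 800], [-160, -319]].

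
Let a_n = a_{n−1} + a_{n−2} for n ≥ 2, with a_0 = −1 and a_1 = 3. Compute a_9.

With companion matrix C = [[1, 1], [1, 0]], [a_n, a_{n−1}]ᵀ = C·[a_{n−1}, a_{n−2}]ᵀ, so [a_9, a_8]ᵀ = C^8·[a_1, a_0]ᵀ.
C^8 = [[34, 21], [21, 13]], giving [a_9, a_8]ᵀ = [[81], [50]].

81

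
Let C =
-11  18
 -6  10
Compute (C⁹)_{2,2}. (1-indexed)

1540

tr C = -1 and det C = -2, so the characteristic polynomial is λ² − (-1)λ + (-2) with roots -2 and 1.
Eigenvectors give P = [[2, -3], [1, -2]] with P⁻¹ = [[2, -3], [1, -2]], and C = P·diag(-2, 1)·P⁻¹.
Then C⁹ = P·diag(-512, 1)·P⁻¹ = [[-1024, -3], [-512, -2]] · [[2, -3], [1, -2]] = [[-2051, 3078], [-1026, 1540]].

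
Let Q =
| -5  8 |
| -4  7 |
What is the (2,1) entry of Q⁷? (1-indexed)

tr Q = 2 and det Q = -3, so the characteristic polynomial is λ² − (2)λ + (-3) with roots -1 and 3.
Eigenvectors give P = [[2, -1], [1, -1]] with P⁻¹ = [[1, -1], [1, -2]], and Q = P·diag(-1, 3)·P⁻¹.
Then Q⁷ = P·diag(-1, 2187)·P⁻¹ = [[-2, -2187], [-1, -2187]] · [[1, -1], [1, -2]] = [[-2189, 4376], [-2188, 4375]].

-2188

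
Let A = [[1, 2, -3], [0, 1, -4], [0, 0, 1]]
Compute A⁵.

[[1, 10, -95], [0, 1, -20], [0, 0, 1]]

A = I + N where N = [[0, 2, -3], [0, 0, -4], [0, 0, 0]] is strictly upper-triangular, so N³ = 0.
(I + N)⁵ = I + 5·N + 10·N² = [[1, 10, -95], [0, 1, -20], [0, 0, 1]].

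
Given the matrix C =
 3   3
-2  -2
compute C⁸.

C² = C (a projection; rank 1, trace 1), so C⁸ = C.

[[3, 3], [-2, -2]]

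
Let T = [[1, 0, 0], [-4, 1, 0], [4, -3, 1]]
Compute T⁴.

[[1, 0, 0], [-16, 1, 0], [88, -12, 1]]

T = I + N where N = [[0, 0, 0], [-4, 0, 0], [4, -3, 0]] is strictly lower-triangular, so N³ = 0.
(I + N)⁴ = I + 4·N + 6·N² = [[1, 0, 0], [-16, 1, 0], [88, -12, 1]].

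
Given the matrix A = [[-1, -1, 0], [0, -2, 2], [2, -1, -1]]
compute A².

[[1, 3, -2], [4, 2, -6], [-4, 1, -1]]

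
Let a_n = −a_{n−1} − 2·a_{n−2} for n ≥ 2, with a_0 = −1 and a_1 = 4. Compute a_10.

With companion matrix M = [[−1, −2], [1, 0]], [a_n, a_{n−1}]ᵀ = M·[a_{n−1}, a_{n−2}]ᵀ, so [a_10, a_9]ᵀ = M⁹·[a_1, a_0]ᵀ.
M⁹ = [[11, 34], [−17, −6]], giving [a_10, a_9]ᵀ = [[10], [−62]].

10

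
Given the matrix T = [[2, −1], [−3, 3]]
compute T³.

[[29, −22], [−66, 51]]

T² = [[7, −5], [−15, 12]]
T³ = [[29, −22], [−66, 51]]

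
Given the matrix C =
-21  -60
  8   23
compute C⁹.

[[-98421, -295260], [39368, 118103]]

tr C = 2 and det C = -3, so the characteristic polynomial is λ² − (2)λ + (-3) with roots 3 and -1.
Eigenvectors give P = [[-5, -3], [2, 1]] with P⁻¹ = [[1, 3], [-2, -5]], and C = P·diag(3, -1)·P⁻¹.
Then C⁹ = P·diag(19683, -1)·P⁻¹ = [[-98415, 3], [39366, -1]] · [[1, 3], [-2, -5]] = [[-98421, -295260], [39368, 118103]].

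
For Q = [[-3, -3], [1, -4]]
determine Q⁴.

[[-111, 399], [-133, 22]]

Q² = [[6, 21], [-7, 13]]
Q³ = [[3, -102], [34, -31]]
Q⁴ = [[-111, 399], [-133, 22]]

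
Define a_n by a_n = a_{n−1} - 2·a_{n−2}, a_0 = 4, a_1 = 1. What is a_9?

With companion matrix B = [[1, -2], [1, 0]], [a_n, a_{n−1}]ᵀ = B·[a_{n−1}, a_{n−2}]ᵀ, so [a_9, a_8]ᵀ = B⁸·[a_1, a_0]ᵀ.
B⁸ = [[-17, 6], [-3, -14]], giving [a_9, a_8]ᵀ = [[7], [-59]].

7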